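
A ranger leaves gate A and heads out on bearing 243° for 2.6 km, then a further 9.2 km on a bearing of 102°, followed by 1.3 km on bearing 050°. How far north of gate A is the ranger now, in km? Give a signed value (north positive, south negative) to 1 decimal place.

Leg 1 (243°, 2.6 km): east 2.6 sin 243° = -2.32, north 2.6 cos 243° = -1.18
Leg 2 (102°, 9.2 km): east 9.2 sin 102° = 9.00, north 9.2 cos 102° = -1.91
Leg 3 (050°, 1.3 km): east 1.3 sin 50° = 1.00, north 1.3 cos 50° = 0.84
Net north component: -2.26 km.

-2.3 km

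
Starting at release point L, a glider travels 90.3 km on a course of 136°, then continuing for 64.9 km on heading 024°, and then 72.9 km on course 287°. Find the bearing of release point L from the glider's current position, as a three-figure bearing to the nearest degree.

Leg 1 (136°, 90.3 km): east 90.3 sin 136° = 62.73, north 90.3 cos 136° = -64.96
Leg 2 (024°, 64.9 km): east 64.9 sin 24° = 26.40, north 64.9 cos 24° = 59.29
Leg 3 (287°, 72.9 km): east 72.9 sin 287° = -69.71, north 72.9 cos 287° = 21.31
Net displacement: 19.41 east, 15.65 north. Direction back to start is (-19.41, -15.65): bearing = atan2(-19.41, -15.65) mod 360° = 231.13° ≈ 231°.

231°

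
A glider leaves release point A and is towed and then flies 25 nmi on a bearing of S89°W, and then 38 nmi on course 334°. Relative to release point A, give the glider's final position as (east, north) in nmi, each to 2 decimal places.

Leg 1 (S89°W, 25 nmi): east 25 sin 269° = -25.00, north 25 cos 269° = -0.44
Leg 2 (334°, 38 nmi): east 38 sin 334° = -16.66, north 38 cos 334° = 34.15
Summing: -41.65 nmi east, 33.72 nmi north → (-41.65, 33.72).

(-41.65, 33.72)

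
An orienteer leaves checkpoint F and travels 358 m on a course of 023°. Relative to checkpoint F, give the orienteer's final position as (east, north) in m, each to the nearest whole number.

(140, 330)

Leg 1 (023°, 358 m): east 358 sin 23° = 139.88, north 358 cos 23° = 329.54
Summing: 139.88 m east, 329.54 m north → (140, 330).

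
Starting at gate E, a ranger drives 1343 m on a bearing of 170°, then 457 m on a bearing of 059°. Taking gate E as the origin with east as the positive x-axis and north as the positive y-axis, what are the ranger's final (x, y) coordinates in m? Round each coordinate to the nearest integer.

Leg 1 (170°, 1343 m): east 1343 sin 170° = 233.21, north 1343 cos 170° = -1322.60
Leg 2 (059°, 457 m): east 457 sin 59° = 391.73, north 457 cos 59° = 235.37
Summing: 624.93 m east, -1087.22 m north → (625, -1087).

(625, -1087)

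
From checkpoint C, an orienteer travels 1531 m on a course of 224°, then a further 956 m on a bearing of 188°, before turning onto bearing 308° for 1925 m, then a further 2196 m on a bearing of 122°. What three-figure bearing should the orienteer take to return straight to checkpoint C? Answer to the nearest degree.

023°

Leg 1 (224°, 1531 m): east 1531 sin 224° = -1063.52, north 1531 cos 224° = -1101.31
Leg 2 (188°, 956 m): east 956 sin 188° = -133.05, north 956 cos 188° = -946.70
Leg 3 (308°, 1925 m): east 1925 sin 308° = -1516.92, north 1925 cos 308° = 1185.15
Leg 4 (122°, 2196 m): east 2196 sin 122° = 1862.31, north 2196 cos 122° = -1163.70
Net displacement: -851.18 east, -2026.56 north. Direction back to start is (851.18, 2026.56): bearing = atan2(851.18, 2026.56) mod 360° = 22.78° ≈ 023°.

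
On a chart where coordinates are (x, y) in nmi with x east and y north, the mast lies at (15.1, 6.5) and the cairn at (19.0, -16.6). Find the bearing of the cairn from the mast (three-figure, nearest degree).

170°

Δeast = 19.0 − 15.1 = 3.90; Δnorth = -16.6 − 6.5 = -23.10.
Bearing = atan2(Δeast, Δnorth) mod 360° = 170.42° ≈ 170°.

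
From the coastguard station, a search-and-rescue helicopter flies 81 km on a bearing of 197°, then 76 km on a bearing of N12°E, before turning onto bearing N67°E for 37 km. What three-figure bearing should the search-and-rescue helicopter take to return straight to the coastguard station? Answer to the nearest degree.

247°

Leg 1 (197°, 81 km): east 81 sin 197° = -23.68, north 81 cos 197° = -77.46
Leg 2 (N12°E, 76 km): east 76 sin 12° = 15.80, north 76 cos 12° = 74.34
Leg 3 (N67°E, 37 km): east 37 sin 67° = 34.06, north 37 cos 67° = 14.46
Net displacement: 26.18 east, 11.34 north. Direction back to start is (-26.18, -11.34): bearing = atan2(-26.18, -11.34) mod 360° = 246.59° ≈ 247°.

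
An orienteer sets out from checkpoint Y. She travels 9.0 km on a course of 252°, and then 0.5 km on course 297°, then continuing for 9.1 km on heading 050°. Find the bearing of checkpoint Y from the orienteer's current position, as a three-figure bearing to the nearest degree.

148°

Leg 1 (252°, 9.0 km): east 9.0 sin 252° = -8.56, north 9.0 cos 252° = -2.78
Leg 2 (297°, 0.5 km): east 0.5 sin 297° = -0.45, north 0.5 cos 297° = 0.23
Leg 3 (050°, 9.1 km): east 9.1 sin 50° = 6.97, north 9.1 cos 50° = 5.85
Net displacement: -2.03 east, 3.30 north. Direction back to start is (2.03, -3.30): bearing = atan2(2.03, -3.30) mod 360° = 148.31° ≈ 148°.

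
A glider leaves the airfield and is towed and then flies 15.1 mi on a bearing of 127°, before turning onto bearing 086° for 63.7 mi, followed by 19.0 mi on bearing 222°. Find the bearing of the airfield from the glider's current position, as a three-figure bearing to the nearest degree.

Leg 1 (127°, 15.1 mi): east 15.1 sin 127° = 12.06, north 15.1 cos 127° = -9.09
Leg 2 (086°, 63.7 mi): east 63.7 sin 86° = 63.54, north 63.7 cos 86° = 4.44
Leg 3 (222°, 19.0 mi): east 19.0 sin 222° = -12.71, north 19.0 cos 222° = -14.12
Net displacement: 62.89 east, -18.76 north. Direction back to start is (-62.89, 18.76): bearing = atan2(-62.89, 18.76) mod 360° = 286.61° ≈ 287°.

287°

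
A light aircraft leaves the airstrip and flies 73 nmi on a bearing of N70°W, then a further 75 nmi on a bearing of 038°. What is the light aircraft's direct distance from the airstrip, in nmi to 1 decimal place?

87.0 nmi

Leg 1 (N70°W, 73 nmi): east 73 sin 290° = -68.60, north 73 cos 290° = 24.97
Leg 2 (038°, 75 nmi): east 75 sin 38° = 46.17, north 75 cos 38° = 59.10
Net: -22.42 east, 84.07 north. Distance = √((-22.42)² + (84.07)²) = 87.007 nmi.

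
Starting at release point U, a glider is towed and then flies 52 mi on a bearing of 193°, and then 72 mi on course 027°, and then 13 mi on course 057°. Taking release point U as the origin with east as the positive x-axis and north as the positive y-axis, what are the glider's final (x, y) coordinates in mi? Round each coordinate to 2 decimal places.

Leg 1 (193°, 52 mi): east 52 sin 193° = -11.70, north 52 cos 193° = -50.67
Leg 2 (027°, 72 mi): east 72 sin 27° = 32.69, north 72 cos 27° = 64.15
Leg 3 (057°, 13 mi): east 13 sin 57° = 10.90, north 13 cos 57° = 7.08
Summing: 31.89 mi east, 20.57 mi north → (31.89, 20.57).

(31.89, 20.57)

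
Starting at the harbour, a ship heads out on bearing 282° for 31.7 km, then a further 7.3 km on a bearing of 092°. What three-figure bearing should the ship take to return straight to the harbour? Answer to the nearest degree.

105°

Leg 1 (282°, 31.7 km): east 31.7 sin 282° = -31.01, north 31.7 cos 282° = 6.59
Leg 2 (092°, 7.3 km): east 7.3 sin 92° = 7.30, north 7.3 cos 92° = -0.25
Net displacement: -23.71 east, 6.34 north. Direction back to start is (23.71, -6.34): bearing = atan2(23.71, -6.34) mod 360° = 104.96° ≈ 105°.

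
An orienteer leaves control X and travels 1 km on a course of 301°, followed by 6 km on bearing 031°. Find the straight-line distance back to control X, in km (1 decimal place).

6.1 km

Leg 1 (301°, 1 km): east 1 sin 301° = -0.86, north 1 cos 301° = 0.52
Leg 2 (031°, 6 km): east 6 sin 31° = 3.09, north 6 cos 31° = 5.14
Net: 2.23 east, 5.66 north. Distance = √((2.23)² + (5.66)²) = 6.083 km.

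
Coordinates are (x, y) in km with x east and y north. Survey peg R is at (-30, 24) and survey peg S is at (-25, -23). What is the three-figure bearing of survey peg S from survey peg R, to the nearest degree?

Δeast = -25 − -30 = 5.00; Δnorth = -23 − 24 = -47.00.
Bearing = atan2(Δeast, Δnorth) mod 360° = 173.93° ≈ 174°.

174°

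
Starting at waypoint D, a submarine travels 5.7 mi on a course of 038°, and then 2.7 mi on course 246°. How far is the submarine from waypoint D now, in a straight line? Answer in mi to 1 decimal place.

Leg 1 (038°, 5.7 mi): east 5.7 sin 38° = 3.51, north 5.7 cos 38° = 4.49
Leg 2 (246°, 2.7 mi): east 2.7 sin 246° = -2.47, north 2.7 cos 246° = -1.10
Net: 1.04 east, 3.39 north. Distance = √((1.04)² + (3.39)²) = 3.550 mi.

3.6 mi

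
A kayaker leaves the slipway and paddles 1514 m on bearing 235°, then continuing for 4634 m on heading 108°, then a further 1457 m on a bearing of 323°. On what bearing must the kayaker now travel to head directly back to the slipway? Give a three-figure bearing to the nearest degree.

Leg 1 (235°, 1514 m): east 1514 sin 235° = -1240.20, north 1514 cos 235° = -868.39
Leg 2 (108°, 4634 m): east 4634 sin 108° = 4407.20, north 4634 cos 108° = -1431.98
Leg 3 (323°, 1457 m): east 1457 sin 323° = -876.84, north 1457 cos 323° = 1163.61
Net displacement: 2290.16 east, -1136.77 north. Direction back to start is (-2290.16, 1136.77): bearing = atan2(-2290.16, 1136.77) mod 360° = 296.40° ≈ 296°.

296°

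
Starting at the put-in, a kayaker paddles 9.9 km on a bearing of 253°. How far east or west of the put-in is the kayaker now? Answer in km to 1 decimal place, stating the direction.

Leg 1 (253°, 9.9 km): east 9.9 sin 253° = -9.47, north 9.9 cos 253° = -2.89
Net east component: -9.47 km.

9.5 km west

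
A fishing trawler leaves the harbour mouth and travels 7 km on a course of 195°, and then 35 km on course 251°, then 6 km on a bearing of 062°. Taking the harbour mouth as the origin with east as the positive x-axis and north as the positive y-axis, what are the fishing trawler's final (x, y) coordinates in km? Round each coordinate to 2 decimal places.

Leg 1 (195°, 7 km): east 7 sin 195° = -1.81, north 7 cos 195° = -6.76
Leg 2 (251°, 35 km): east 35 sin 251° = -33.09, north 35 cos 251° = -11.39
Leg 3 (062°, 6 km): east 6 sin 62° = 5.30, north 6 cos 62° = 2.82
Summing: -29.61 km east, -15.34 km north → (-29.61, -15.34).

(-29.61, -15.34)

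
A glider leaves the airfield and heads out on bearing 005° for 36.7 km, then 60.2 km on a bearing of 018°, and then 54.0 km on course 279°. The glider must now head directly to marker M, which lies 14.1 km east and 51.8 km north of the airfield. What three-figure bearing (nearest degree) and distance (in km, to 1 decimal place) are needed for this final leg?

Leg 1 (005°, 36.7 km): east 36.7 sin 5° = 3.20, north 36.7 cos 5° = 36.56
Leg 2 (018°, 60.2 km): east 60.2 sin 18° = 18.60, north 60.2 cos 18° = 57.25
Leg 3 (279°, 54.0 km): east 54.0 sin 279° = -53.34, north 54.0 cos 279° = 8.45
Current position: (-31.53, 102.26). Target: (14.1, 51.8). Remaining: Δeast = 45.63, Δnorth = -50.46.
Bearing = atan2(45.63, -50.46) mod 360° = 137.88°; distance = √((45.63)² + (-50.46)²) = 68.035 km.

138°, 68.0 km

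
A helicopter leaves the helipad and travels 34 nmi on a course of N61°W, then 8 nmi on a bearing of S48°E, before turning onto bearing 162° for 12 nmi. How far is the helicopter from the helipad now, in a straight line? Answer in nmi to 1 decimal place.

Leg 1 (N61°W, 34 nmi): east 34 sin 299° = -29.74, north 34 cos 299° = 16.48
Leg 2 (S48°E, 8 nmi): east 8 sin 132° = 5.95, north 8 cos 132° = -5.35
Leg 3 (162°, 12 nmi): east 12 sin 162° = 3.71, north 12 cos 162° = -11.41
Net: -20.08 east, -0.28 north. Distance = √((-20.08)² + (-0.28)²) = 20.086 nmi.

20.1 nmi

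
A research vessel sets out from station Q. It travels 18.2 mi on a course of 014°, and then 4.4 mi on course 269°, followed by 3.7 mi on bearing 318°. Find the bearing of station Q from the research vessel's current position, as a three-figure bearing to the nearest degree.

173°

Leg 1 (014°, 18.2 mi): east 18.2 sin 14° = 4.40, north 18.2 cos 14° = 17.66
Leg 2 (269°, 4.4 mi): east 4.4 sin 269° = -4.40, north 4.4 cos 269° = -0.08
Leg 3 (318°, 3.7 mi): east 3.7 sin 318° = -2.48, north 3.7 cos 318° = 2.75
Net displacement: -2.47 east, 20.33 north. Direction back to start is (2.47, -20.33): bearing = atan2(2.47, -20.33) mod 360° = 173.07° ≈ 173°.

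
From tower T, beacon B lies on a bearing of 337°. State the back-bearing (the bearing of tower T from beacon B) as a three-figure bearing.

157°

Back-bearing = 337° − 180° = 157°.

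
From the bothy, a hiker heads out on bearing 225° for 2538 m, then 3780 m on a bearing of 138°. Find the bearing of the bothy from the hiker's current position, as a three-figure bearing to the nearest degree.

351°

Leg 1 (225°, 2538 m): east 2538 sin 225° = -1794.64, north 2538 cos 225° = -1794.64
Leg 2 (138°, 3780 m): east 3780 sin 138° = 2529.31, north 3780 cos 138° = -2809.09
Net displacement: 734.68 east, -4603.72 north. Direction back to start is (-734.68, 4603.72): bearing = atan2(-734.68, 4603.72) mod 360° = 350.93° ≈ 351°.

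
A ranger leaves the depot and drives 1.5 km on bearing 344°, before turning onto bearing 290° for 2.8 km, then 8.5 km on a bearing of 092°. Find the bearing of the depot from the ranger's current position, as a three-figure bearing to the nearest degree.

Leg 1 (344°, 1.5 km): east 1.5 sin 344° = -0.41, north 1.5 cos 344° = 1.44
Leg 2 (290°, 2.8 km): east 2.8 sin 290° = -2.63, north 2.8 cos 290° = 0.96
Leg 3 (092°, 8.5 km): east 8.5 sin 92° = 8.49, north 8.5 cos 92° = -0.30
Net displacement: 5.45 east, 2.10 north. Direction back to start is (-5.45, -2.10): bearing = atan2(-5.45, -2.10) mod 360° = 248.90° ≈ 249°.

249°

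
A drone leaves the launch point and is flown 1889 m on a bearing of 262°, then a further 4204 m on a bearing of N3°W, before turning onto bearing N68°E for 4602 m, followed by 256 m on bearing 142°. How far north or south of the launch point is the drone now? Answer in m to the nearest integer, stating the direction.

Leg 1 (262°, 1889 m): east 1889 sin 262° = -1870.62, north 1889 cos 262° = -262.90
Leg 2 (N3°W, 4204 m): east 4204 sin 357° = -220.02, north 4204 cos 357° = 4198.24
Leg 3 (N68°E, 4602 m): east 4602 sin 68° = 4266.90, north 4602 cos 68° = 1723.94
Leg 4 (142°, 256 m): east 256 sin 142° = 157.61, north 256 cos 142° = -201.73
Net north component: 5457.55 m.

5458 m north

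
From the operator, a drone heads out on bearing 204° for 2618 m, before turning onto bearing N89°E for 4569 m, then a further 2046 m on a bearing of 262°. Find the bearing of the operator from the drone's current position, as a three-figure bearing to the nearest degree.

Leg 1 (204°, 2618 m): east 2618 sin 204° = -1064.84, north 2618 cos 204° = -2391.66
Leg 2 (N89°E, 4569 m): east 4569 sin 89° = 4568.30, north 4569 cos 89° = 79.74
Leg 3 (262°, 2046 m): east 2046 sin 262° = -2026.09, north 2046 cos 262° = -284.75
Net displacement: 1477.38 east, -2596.67 north. Direction back to start is (-1477.38, 2596.67): bearing = atan2(-1477.38, 2596.67) mod 360° = 330.36° ≈ 330°.

330°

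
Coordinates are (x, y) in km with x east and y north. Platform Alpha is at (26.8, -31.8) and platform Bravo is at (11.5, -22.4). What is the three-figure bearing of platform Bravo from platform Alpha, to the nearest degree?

Δeast = 11.5 − 26.8 = -15.30; Δnorth = -22.4 − -31.8 = 9.40.
Bearing = atan2(Δeast, Δnorth) mod 360° = 301.57° ≈ 302°.

302°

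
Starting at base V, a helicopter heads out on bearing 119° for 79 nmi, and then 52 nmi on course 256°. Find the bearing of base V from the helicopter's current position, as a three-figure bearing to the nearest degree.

340°

Leg 1 (119°, 79 nmi): east 79 sin 119° = 69.09, north 79 cos 119° = -38.30
Leg 2 (256°, 52 nmi): east 52 sin 256° = -50.46, north 52 cos 256° = -12.58
Net displacement: 18.64 east, -50.88 north. Direction back to start is (-18.64, 50.88): bearing = atan2(-18.64, 50.88) mod 360° = 339.88° ≈ 340°.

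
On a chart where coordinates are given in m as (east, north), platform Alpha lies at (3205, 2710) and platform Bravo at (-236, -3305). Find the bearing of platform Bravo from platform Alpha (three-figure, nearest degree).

210°

Δeast = -236 − 3205 = -3441.00; Δnorth = -3305 − 2710 = -6015.00.
Bearing = atan2(Δeast, Δnorth) mod 360° = 209.77° ≈ 210°.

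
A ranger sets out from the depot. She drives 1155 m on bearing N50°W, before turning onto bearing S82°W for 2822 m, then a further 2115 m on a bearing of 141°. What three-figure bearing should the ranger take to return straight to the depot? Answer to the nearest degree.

061°

Leg 1 (N50°W, 1155 m): east 1155 sin 310° = -884.78, north 1155 cos 310° = 742.42
Leg 2 (S82°W, 2822 m): east 2822 sin 262° = -2794.54, north 2822 cos 262° = -392.75
Leg 3 (141°, 2115 m): east 2115 sin 141° = 1331.01, north 2115 cos 141° = -1643.66
Net displacement: -2348.31 east, -1293.99 north. Direction back to start is (2348.31, 1293.99): bearing = atan2(2348.31, 1293.99) mod 360° = 61.14° ≈ 061°.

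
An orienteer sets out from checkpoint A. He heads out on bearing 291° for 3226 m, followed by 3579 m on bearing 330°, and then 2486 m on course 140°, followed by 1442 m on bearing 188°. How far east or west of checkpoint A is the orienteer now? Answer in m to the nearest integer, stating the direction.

3404 m west

Leg 1 (291°, 3226 m): east 3226 sin 291° = -3011.73, north 3226 cos 291° = 1156.10
Leg 2 (330°, 3579 m): east 3579 sin 330° = -1789.50, north 3579 cos 330° = 3099.50
Leg 3 (140°, 2486 m): east 2486 sin 140° = 1597.97, north 2486 cos 140° = -1904.39
Leg 4 (188°, 1442 m): east 1442 sin 188° = -200.69, north 1442 cos 188° = -1427.97
Net east component: -3403.95 m.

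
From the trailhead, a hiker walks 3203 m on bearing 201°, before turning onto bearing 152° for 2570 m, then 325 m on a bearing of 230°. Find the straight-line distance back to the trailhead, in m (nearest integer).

5472 m

Leg 1 (201°, 3203 m): east 3203 sin 201° = -1147.85, north 3203 cos 201° = -2990.26
Leg 2 (152°, 2570 m): east 2570 sin 152° = 1206.54, north 2570 cos 152° = -2269.18
Leg 3 (230°, 325 m): east 325 sin 230° = -248.96, north 325 cos 230° = -208.91
Net: -190.28 east, -5468.34 north. Distance = √((-190.28)² + (-5468.34)²) = 5471.649 m.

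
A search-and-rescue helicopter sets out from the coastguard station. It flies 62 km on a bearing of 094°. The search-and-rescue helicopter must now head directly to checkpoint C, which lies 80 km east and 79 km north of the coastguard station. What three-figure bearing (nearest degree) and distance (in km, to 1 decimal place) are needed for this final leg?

Leg 1 (094°, 62 km): east 62 sin 94° = 61.85, north 62 cos 94° = -4.32
Current position: (61.85, -4.32). Target: (80, 79). Remaining: Δeast = 18.15, Δnorth = 83.32.
Bearing = atan2(18.15, 83.32) mod 360° = 12.29°; distance = √((18.15)² + (83.32)²) = 85.279 km.

012°, 85.3 km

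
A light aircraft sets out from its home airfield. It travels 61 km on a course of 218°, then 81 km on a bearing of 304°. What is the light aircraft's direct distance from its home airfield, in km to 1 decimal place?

104.7 km

Leg 1 (218°, 61 km): east 61 sin 218° = -37.56, north 61 cos 218° = -48.07
Leg 2 (304°, 81 km): east 81 sin 304° = -67.15, north 81 cos 304° = 45.29
Net: -104.71 east, -2.77 north. Distance = √((-104.71)² + (-2.77)²) = 104.744 km.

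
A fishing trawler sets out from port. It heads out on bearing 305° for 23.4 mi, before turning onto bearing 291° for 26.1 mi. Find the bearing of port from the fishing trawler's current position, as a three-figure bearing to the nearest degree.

Leg 1 (305°, 23.4 mi): east 23.4 sin 305° = -19.17, north 23.4 cos 305° = 13.42
Leg 2 (291°, 26.1 mi): east 26.1 sin 291° = -24.37, north 26.1 cos 291° = 9.35
Net displacement: -43.53 east, 22.78 north. Direction back to start is (43.53, -22.78): bearing = atan2(43.53, -22.78) mod 360° = 117.62° ≈ 118°.

118°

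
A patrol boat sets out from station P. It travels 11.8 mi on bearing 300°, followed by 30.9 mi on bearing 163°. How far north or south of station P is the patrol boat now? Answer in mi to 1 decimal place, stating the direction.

Leg 1 (300°, 11.8 mi): east 11.8 sin 300° = -10.22, north 11.8 cos 300° = 5.90
Leg 2 (163°, 30.9 mi): east 30.9 sin 163° = 9.03, north 30.9 cos 163° = -29.55
Net north component: -23.65 mi.

23.6 mi south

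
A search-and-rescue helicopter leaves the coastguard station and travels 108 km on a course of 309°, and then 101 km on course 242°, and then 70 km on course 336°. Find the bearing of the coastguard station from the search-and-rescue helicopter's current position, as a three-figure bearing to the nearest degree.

113°

Leg 1 (309°, 108 km): east 108 sin 309° = -83.93, north 108 cos 309° = 67.97
Leg 2 (242°, 101 km): east 101 sin 242° = -89.18, north 101 cos 242° = -47.42
Leg 3 (336°, 70 km): east 70 sin 336° = -28.47, north 70 cos 336° = 63.95
Net displacement: -201.58 east, 84.50 north. Direction back to start is (201.58, -84.50): bearing = atan2(201.58, -84.50) mod 360° = 112.74° ≈ 113°.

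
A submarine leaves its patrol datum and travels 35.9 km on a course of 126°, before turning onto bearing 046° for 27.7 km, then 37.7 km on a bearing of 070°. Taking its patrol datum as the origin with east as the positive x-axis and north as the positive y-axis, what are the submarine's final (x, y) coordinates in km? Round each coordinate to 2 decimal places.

Leg 1 (126°, 35.9 km): east 35.9 sin 126° = 29.04, north 35.9 cos 126° = -21.10
Leg 2 (046°, 27.7 km): east 27.7 sin 46° = 19.93, north 27.7 cos 46° = 19.24
Leg 3 (070°, 37.7 km): east 37.7 sin 70° = 35.43, north 37.7 cos 70° = 12.89
Summing: 84.40 km east, 11.03 km north → (84.40, 11.03).

(84.40, 11.03)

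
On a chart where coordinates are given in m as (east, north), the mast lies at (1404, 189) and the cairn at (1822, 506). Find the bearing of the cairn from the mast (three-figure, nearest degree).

Δeast = 1822 − 1404 = 418.00; Δnorth = 506 − 189 = 317.00.
Bearing = atan2(Δeast, Δnorth) mod 360° = 52.82° ≈ 053°.

053°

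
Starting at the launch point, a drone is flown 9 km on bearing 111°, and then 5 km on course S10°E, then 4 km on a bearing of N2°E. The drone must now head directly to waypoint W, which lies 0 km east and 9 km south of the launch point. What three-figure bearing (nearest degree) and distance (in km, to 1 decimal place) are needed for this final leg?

Leg 1 (111°, 9 km): east 9 sin 111° = 8.40, north 9 cos 111° = -3.23
Leg 2 (S10°E, 5 km): east 5 sin 170° = 0.87, north 5 cos 170° = -4.92
Leg 3 (N2°E, 4 km): east 4 sin 2° = 0.14, north 4 cos 2° = 4.00
Current position: (9.41, -4.15). Target: (0, -9). Remaining: Δeast = -9.41, Δnorth = -4.85.
Bearing = atan2(-9.41, -4.85) mod 360° = 242.74°; distance = √((-9.41)² + (-4.85)²) = 10.586 km.

243°, 10.6 km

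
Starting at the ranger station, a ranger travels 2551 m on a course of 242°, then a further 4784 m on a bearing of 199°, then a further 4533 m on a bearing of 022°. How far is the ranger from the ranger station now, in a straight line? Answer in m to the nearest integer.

2601 m

Leg 1 (242°, 2551 m): east 2551 sin 242° = -2252.40, north 2551 cos 242° = -1197.62
Leg 2 (199°, 4784 m): east 4784 sin 199° = -1557.52, north 4784 cos 199° = -4523.36
Leg 3 (022°, 4533 m): east 4533 sin 22° = 1698.09, north 4533 cos 22° = 4202.92
Net: -2111.83 east, -1518.06 north. Distance = √((-2111.83)² + (-1518.06)²) = 2600.829 m.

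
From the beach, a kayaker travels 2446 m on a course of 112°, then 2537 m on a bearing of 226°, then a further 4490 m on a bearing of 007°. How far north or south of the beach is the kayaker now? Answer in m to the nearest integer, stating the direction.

1778 m north

Leg 1 (112°, 2446 m): east 2446 sin 112° = 2267.89, north 2446 cos 112° = -916.29
Leg 2 (226°, 2537 m): east 2537 sin 226° = -1824.97, north 2537 cos 226° = -1762.35
Leg 3 (007°, 4490 m): east 4490 sin 7° = 547.19, north 4490 cos 7° = 4456.53
Net north component: 1777.90 m.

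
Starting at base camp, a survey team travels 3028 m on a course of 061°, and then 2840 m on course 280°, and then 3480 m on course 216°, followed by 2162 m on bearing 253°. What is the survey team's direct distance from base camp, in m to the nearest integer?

4513 m

Leg 1 (061°, 3028 m): east 3028 sin 61° = 2648.35, north 3028 cos 61° = 1468.00
Leg 2 (280°, 2840 m): east 2840 sin 280° = -2796.85, north 2840 cos 280° = 493.16
Leg 3 (216°, 3480 m): east 3480 sin 216° = -2045.49, north 3480 cos 216° = -2815.38
Leg 4 (253°, 2162 m): east 2162 sin 253° = -2067.53, north 2162 cos 253° = -632.11
Net: -4261.53 east, -1486.32 north. Distance = √((-4261.53)² + (-1486.32)²) = 4513.290 m.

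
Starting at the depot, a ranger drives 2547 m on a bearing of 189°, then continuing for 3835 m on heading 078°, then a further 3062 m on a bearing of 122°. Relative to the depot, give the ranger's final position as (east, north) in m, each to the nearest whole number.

(5949, -3341)

Leg 1 (189°, 2547 m): east 2547 sin 189° = -398.44, north 2547 cos 189° = -2515.64
Leg 2 (078°, 3835 m): east 3835 sin 78° = 3751.20, north 3835 cos 78° = 797.34
Leg 3 (122°, 3062 m): east 3062 sin 122° = 2596.72, north 3062 cos 122° = -1622.61
Summing: 5949.48 m east, -3340.91 m north → (5949, -3341).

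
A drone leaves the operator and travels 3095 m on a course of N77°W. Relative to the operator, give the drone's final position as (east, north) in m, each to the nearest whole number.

Leg 1 (N77°W, 3095 m): east 3095 sin 283° = -3015.68, north 3095 cos 283° = 696.22
Summing: -3015.68 m east, 696.22 m north → (-3016, 696).

(-3016, 696)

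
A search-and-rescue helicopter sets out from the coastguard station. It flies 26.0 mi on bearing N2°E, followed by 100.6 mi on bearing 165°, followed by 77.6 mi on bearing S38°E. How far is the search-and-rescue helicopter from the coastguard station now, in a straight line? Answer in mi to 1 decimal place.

Leg 1 (N2°E, 26.0 mi): east 26.0 sin 2° = 0.91, north 26.0 cos 2° = 25.98
Leg 2 (165°, 100.6 mi): east 100.6 sin 165° = 26.04, north 100.6 cos 165° = -97.17
Leg 3 (S38°E, 77.6 mi): east 77.6 sin 142° = 47.78, north 77.6 cos 142° = -61.15
Net: 74.72 east, -132.34 north. Distance = √((74.72)² + (-132.34)²) = 151.975 mi.

152.0 mi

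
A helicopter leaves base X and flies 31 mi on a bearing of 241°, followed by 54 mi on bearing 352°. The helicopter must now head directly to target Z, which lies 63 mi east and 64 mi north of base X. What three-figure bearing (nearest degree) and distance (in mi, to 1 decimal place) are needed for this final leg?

Leg 1 (241°, 31 mi): east 31 sin 241° = -27.11, north 31 cos 241° = -15.03
Leg 2 (352°, 54 mi): east 54 sin 352° = -7.52, north 54 cos 352° = 53.47
Current position: (-34.63, 38.45). Target: (63, 64). Remaining: Δeast = 97.63, Δnorth = 25.55.
Bearing = atan2(97.63, 25.55) mod 360° = 75.33°; distance = √((97.63)² + (25.55)²) = 100.918 mi.

075°, 100.9 mi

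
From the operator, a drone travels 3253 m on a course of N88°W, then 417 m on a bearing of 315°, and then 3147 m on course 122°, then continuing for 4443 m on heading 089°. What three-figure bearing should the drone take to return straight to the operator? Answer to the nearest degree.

Leg 1 (N88°W, 3253 m): east 3253 sin 272° = -3251.02, north 3253 cos 272° = 113.53
Leg 2 (315°, 417 m): east 417 sin 315° = -294.86, north 417 cos 315° = 294.86
Leg 3 (122°, 3147 m): east 3147 sin 122° = 2668.81, north 3147 cos 122° = -1667.66
Leg 4 (089°, 4443 m): east 4443 sin 89° = 4442.32, north 4443 cos 89° = 77.54
Net displacement: 3565.25 east, -1181.72 north. Direction back to start is (-3565.25, 1181.72): bearing = atan2(-3565.25, 1181.72) mod 360° = 288.34° ≈ 288°.

288°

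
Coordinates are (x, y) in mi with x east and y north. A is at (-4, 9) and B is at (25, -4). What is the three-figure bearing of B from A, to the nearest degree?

Δeast = 25 − -4 = 29.00; Δnorth = -4 − 9 = -13.00.
Bearing = atan2(Δeast, Δnorth) mod 360° = 114.15° ≈ 114°.

114°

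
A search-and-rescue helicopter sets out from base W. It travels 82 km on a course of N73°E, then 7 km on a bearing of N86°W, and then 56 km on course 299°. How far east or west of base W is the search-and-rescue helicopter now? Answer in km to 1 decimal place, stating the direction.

22.5 km east

Leg 1 (N73°E, 82 km): east 82 sin 73° = 78.42, north 82 cos 73° = 23.97
Leg 2 (N86°W, 7 km): east 7 sin 274° = -6.98, north 7 cos 274° = 0.49
Leg 3 (299°, 56 km): east 56 sin 299° = -48.98, north 56 cos 299° = 27.15
Net east component: 22.46 km.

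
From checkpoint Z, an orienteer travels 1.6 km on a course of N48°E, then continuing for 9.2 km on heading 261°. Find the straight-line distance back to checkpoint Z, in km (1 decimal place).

Leg 1 (N48°E, 1.6 km): east 1.6 sin 48° = 1.19, north 1.6 cos 48° = 1.07
Leg 2 (261°, 9.2 km): east 9.2 sin 261° = -9.09, north 9.2 cos 261° = -1.44
Net: -7.90 east, -0.37 north. Distance = √((-7.90)² + (-0.37)²) = 7.906 km.

7.9 km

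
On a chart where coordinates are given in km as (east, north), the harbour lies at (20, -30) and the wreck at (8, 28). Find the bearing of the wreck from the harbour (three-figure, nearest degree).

348°

Δeast = 8 − 20 = -12.00; Δnorth = 28 − -30 = 58.00.
Bearing = atan2(Δeast, Δnorth) mod 360° = 348.31° ≈ 348°.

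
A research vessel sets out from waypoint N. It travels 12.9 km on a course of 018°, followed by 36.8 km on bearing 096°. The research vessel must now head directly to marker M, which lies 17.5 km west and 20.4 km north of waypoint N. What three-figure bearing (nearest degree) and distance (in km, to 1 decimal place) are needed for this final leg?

282°, 59.3 km

Leg 1 (018°, 12.9 km): east 12.9 sin 18° = 3.99, north 12.9 cos 18° = 12.27
Leg 2 (096°, 36.8 km): east 36.8 sin 96° = 36.60, north 36.8 cos 96° = -3.85
Current position: (40.58, 8.42). Target: (-17.5, 20.4). Remaining: Δeast = -58.08, Δnorth = 11.98.
Bearing = atan2(-58.08, 11.98) mod 360° = 281.65°; distance = √((-58.08)² + (11.98)²) = 59.307 km.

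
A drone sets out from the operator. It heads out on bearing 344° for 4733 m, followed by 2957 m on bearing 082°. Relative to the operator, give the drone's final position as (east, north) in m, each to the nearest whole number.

Leg 1 (344°, 4733 m): east 4733 sin 344° = -1304.59, north 4733 cos 344° = 4549.65
Leg 2 (082°, 2957 m): east 2957 sin 82° = 2928.22, north 2957 cos 82° = 411.53
Summing: 1623.63 m east, 4961.19 m north → (1624, 4961).

(1624, 4961)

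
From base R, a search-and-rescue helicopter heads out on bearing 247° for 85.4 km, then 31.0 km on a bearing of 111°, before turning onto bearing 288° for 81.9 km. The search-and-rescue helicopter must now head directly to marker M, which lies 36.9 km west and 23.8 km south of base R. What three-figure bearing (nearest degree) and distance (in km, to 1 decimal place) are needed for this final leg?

093°, 90.8 km

Leg 1 (247°, 85.4 km): east 85.4 sin 247° = -78.61, north 85.4 cos 247° = -33.37
Leg 2 (111°, 31.0 km): east 31.0 sin 111° = 28.94, north 31.0 cos 111° = -11.11
Leg 3 (288°, 81.9 km): east 81.9 sin 288° = -77.89, north 81.9 cos 288° = 25.31
Current position: (-127.56, -19.17). Target: (-36.9, -23.8). Remaining: Δeast = 90.66, Δnorth = -4.63.
Bearing = atan2(90.66, -4.63) mod 360° = 92.92°; distance = √((90.66)² + (-4.63)²) = 90.780 km.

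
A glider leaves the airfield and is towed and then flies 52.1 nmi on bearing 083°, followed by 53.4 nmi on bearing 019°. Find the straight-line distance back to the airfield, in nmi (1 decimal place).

89.5 nmi

Leg 1 (083°, 52.1 nmi): east 52.1 sin 83° = 51.71, north 52.1 cos 83° = 6.35
Leg 2 (019°, 53.4 nmi): east 53.4 sin 19° = 17.39, north 53.4 cos 19° = 50.49
Net: 69.10 east, 56.84 north. Distance = √((69.10)² + (56.84)²) = 89.472 nmi.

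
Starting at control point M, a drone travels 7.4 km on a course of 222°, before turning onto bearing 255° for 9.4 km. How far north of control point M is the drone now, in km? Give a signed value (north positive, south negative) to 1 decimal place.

-7.9 km

Leg 1 (222°, 7.4 km): east 7.4 sin 222° = -4.95, north 7.4 cos 222° = -5.50
Leg 2 (255°, 9.4 km): east 9.4 sin 255° = -9.08, north 9.4 cos 255° = -2.43
Net north component: -7.93 km.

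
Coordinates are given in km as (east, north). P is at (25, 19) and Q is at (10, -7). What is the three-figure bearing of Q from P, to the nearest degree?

Δeast = 10 − 25 = -15.00; Δnorth = -7 − 19 = -26.00.
Bearing = atan2(Δeast, Δnorth) mod 360° = 209.98° ≈ 210°.

210°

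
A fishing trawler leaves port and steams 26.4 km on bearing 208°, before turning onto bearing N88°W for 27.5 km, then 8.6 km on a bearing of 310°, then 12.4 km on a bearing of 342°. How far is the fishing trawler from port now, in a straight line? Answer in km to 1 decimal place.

50.5 km

Leg 1 (208°, 26.4 km): east 26.4 sin 208° = -12.39, north 26.4 cos 208° = -23.31
Leg 2 (N88°W, 27.5 km): east 27.5 sin 272° = -27.48, north 27.5 cos 272° = 0.96
Leg 3 (310°, 8.6 km): east 8.6 sin 310° = -6.59, north 8.6 cos 310° = 5.53
Leg 4 (342°, 12.4 km): east 12.4 sin 342° = -3.83, north 12.4 cos 342° = 11.79
Net: -50.30 east, -5.03 north. Distance = √((-50.30)² + (-5.03)²) = 50.548 km.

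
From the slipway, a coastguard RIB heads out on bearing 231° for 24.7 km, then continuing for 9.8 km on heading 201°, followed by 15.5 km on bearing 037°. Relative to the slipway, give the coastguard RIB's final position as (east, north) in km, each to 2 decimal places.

(-13.38, -12.31)

Leg 1 (231°, 24.7 km): east 24.7 sin 231° = -19.20, north 24.7 cos 231° = -15.54
Leg 2 (201°, 9.8 km): east 9.8 sin 201° = -3.51, north 9.8 cos 201° = -9.15
Leg 3 (037°, 15.5 km): east 15.5 sin 37° = 9.33, north 15.5 cos 37° = 12.38
Summing: -13.38 km east, -12.31 km north → (-13.38, -12.31).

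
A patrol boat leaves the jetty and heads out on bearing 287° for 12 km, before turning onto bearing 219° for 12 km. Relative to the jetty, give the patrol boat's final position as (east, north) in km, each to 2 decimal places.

(-19.03, -5.82)

Leg 1 (287°, 12 km): east 12 sin 287° = -11.48, north 12 cos 287° = 3.51
Leg 2 (219°, 12 km): east 12 sin 219° = -7.55, north 12 cos 219° = -9.33
Summing: -19.03 km east, -5.82 km north → (-19.03, -5.82).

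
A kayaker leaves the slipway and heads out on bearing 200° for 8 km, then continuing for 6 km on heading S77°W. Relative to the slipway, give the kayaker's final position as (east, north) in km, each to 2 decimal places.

(-8.58, -8.87)

Leg 1 (200°, 8 km): east 8 sin 200° = -2.74, north 8 cos 200° = -7.52
Leg 2 (S77°W, 6 km): east 6 sin 257° = -5.85, north 6 cos 257° = -1.35
Summing: -8.58 km east, -8.87 km north → (-8.58, -8.87).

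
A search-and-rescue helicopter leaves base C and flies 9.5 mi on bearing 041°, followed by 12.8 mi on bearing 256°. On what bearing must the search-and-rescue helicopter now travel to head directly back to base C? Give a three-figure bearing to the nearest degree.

123°

Leg 1 (041°, 9.5 mi): east 9.5 sin 41° = 6.23, north 9.5 cos 41° = 7.17
Leg 2 (256°, 12.8 mi): east 12.8 sin 256° = -12.42, north 12.8 cos 256° = -3.10
Net displacement: -6.19 east, 4.07 north. Direction back to start is (6.19, -4.07): bearing = atan2(6.19, -4.07) mod 360° = 123.36° ≈ 123°.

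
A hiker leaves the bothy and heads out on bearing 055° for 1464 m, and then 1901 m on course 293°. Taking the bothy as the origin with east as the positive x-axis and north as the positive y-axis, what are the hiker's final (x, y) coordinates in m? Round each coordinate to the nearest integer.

(-551, 1582)

Leg 1 (055°, 1464 m): east 1464 sin 55° = 1199.24, north 1464 cos 55° = 839.72
Leg 2 (293°, 1901 m): east 1901 sin 293° = -1749.88, north 1901 cos 293° = 742.78
Summing: -550.64 m east, 1582.50 m north → (-551, 1582).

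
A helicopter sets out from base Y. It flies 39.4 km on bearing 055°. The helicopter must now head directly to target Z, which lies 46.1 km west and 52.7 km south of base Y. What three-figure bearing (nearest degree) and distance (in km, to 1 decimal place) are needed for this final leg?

226°, 108.7 km

Leg 1 (055°, 39.4 km): east 39.4 sin 55° = 32.27, north 39.4 cos 55° = 22.60
Current position: (32.27, 22.60). Target: (-46.1, -52.7). Remaining: Δeast = -78.37, Δnorth = -75.30.
Bearing = atan2(-78.37, -75.30) mod 360° = 226.15°; distance = √((-78.37)² + (-75.30)²) = 108.685 km.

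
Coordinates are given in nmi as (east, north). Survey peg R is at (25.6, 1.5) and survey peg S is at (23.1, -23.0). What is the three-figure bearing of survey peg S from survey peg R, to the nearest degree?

186°

Δeast = 23.1 − 25.6 = -2.50; Δnorth = -23.0 − 1.5 = -24.50.
Bearing = atan2(Δeast, Δnorth) mod 360° = 185.83° ≈ 186°.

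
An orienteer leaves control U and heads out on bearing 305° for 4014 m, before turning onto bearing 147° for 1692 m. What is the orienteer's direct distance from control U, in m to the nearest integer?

2526 m

Leg 1 (305°, 4014 m): east 4014 sin 305° = -3288.08, north 4014 cos 305° = 2302.34
Leg 2 (147°, 1692 m): east 1692 sin 147° = 921.53, north 1692 cos 147° = -1419.03
Net: -2366.55 east, 883.31 north. Distance = √((-2366.55)² + (883.31)²) = 2526.019 m.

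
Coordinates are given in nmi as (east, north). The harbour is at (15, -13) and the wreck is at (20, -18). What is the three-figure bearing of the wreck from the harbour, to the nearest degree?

135°

Δeast = 20 − 15 = 5.00; Δnorth = -18 − -13 = -5.00.
Bearing = atan2(Δeast, Δnorth) mod 360° = 135.00° ≈ 135°.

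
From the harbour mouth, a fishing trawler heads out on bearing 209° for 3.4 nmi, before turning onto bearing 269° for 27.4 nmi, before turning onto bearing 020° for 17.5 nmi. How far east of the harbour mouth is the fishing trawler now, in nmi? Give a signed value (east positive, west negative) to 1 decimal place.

Leg 1 (209°, 3.4 nmi): east 3.4 sin 209° = -1.65, north 3.4 cos 209° = -2.97
Leg 2 (269°, 27.4 nmi): east 27.4 sin 269° = -27.40, north 27.4 cos 269° = -0.48
Leg 3 (020°, 17.5 nmi): east 17.5 sin 20° = 5.99, north 17.5 cos 20° = 16.44
Net east component: -23.06 nmi.

-23.1 nmi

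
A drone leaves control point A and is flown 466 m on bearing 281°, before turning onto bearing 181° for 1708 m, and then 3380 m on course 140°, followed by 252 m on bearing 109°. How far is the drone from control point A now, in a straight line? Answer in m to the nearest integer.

4702 m

Leg 1 (281°, 466 m): east 466 sin 281° = -457.44, north 466 cos 281° = 88.92
Leg 2 (181°, 1708 m): east 1708 sin 181° = -29.81, north 1708 cos 181° = -1707.74
Leg 3 (140°, 3380 m): east 3380 sin 140° = 2172.62, north 3380 cos 140° = -2589.23
Leg 4 (109°, 252 m): east 252 sin 109° = 238.27, north 252 cos 109° = -82.04
Net: 1923.65 east, -4290.10 north. Distance = √((1923.65)² + (-4290.10)²) = 4701.632 m.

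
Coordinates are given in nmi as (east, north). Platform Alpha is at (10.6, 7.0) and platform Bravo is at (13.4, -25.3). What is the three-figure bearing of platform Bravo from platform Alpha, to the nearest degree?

Δeast = 13.4 − 10.6 = 2.80; Δnorth = -25.3 − 7.0 = -32.30.
Bearing = atan2(Δeast, Δnorth) mod 360° = 175.05° ≈ 175°.

175°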